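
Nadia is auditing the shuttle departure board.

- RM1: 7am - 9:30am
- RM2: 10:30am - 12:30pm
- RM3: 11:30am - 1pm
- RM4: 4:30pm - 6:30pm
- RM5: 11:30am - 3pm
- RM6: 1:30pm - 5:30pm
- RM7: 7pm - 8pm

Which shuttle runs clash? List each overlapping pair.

RM2 & RM3, RM2 & RM5, RM3 & RM5, RM4 & RM6, RM5 & RM6

Sorted by start: RM1, RM2, RM3, RM5, RM6, RM4, RM7.
RM2 starts after RM1 ends; RM1 is clear from here.
RM3 starts before RM2 ends → RM2 and RM3 overlap.
RM5 starts before RM2 ends → RM2 and RM5 overlap.
RM6 starts after RM2 ends; RM2 is clear from here.
RM5 starts before RM3 ends → RM3 and RM5 overlap.
RM6 starts after RM3 ends; RM3 is clear from here.
RM6 starts before RM5 ends → RM5 and RM6 overlap.
RM4 starts after RM5 ends; RM5 is clear from here.
RM4 starts before RM6 ends → RM6 and RM4 overlap.
RM7 starts after RM6 ends.
RM7 starts after RM4 ends.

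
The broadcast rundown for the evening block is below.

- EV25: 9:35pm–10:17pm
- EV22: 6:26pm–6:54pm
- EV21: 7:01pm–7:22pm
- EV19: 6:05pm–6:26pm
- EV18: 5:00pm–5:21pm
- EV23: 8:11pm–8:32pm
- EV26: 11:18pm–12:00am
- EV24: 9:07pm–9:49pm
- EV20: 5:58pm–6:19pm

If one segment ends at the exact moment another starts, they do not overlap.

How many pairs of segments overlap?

2

Two intervals overlap when each starts before the other ends.
Sorted by start: EV18, EV20, EV19, EV22, EV21, EV23, EV24, EV25, EV26.
EV20 starts after EV18 ends — done with EV18.
EV19 starts before EV20 ends → EV20 and EV19 overlap.
EV22 starts after EV20 ends — done with EV20.
EV22 starts exactly when EV19 ends (back-to-back, no overlap) — done with EV19.
EV21 starts after EV22 ends — done with EV22.
EV23 starts after EV21 ends — done with EV21.
EV24 starts after EV23 ends — done with EV23.
EV25 starts before EV24 ends → EV24 and EV25 overlap.
EV26 starts after EV24 ends.
EV26 starts after EV25 ends.
Overlapping pairs: EV19 & EV20, EV24 & EV25 — 2 in total.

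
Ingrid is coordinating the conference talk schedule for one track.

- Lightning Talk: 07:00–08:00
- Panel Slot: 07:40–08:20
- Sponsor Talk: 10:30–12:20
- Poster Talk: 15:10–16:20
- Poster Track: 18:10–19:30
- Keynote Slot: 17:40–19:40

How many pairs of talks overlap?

2

Two intervals overlap when each starts before the other ends.
Sorted by start: Lightning Talk, Panel Slot, Sponsor Talk, Poster Talk, Keynote Slot, Poster Track.
Panel Slot starts before Lightning Talk ends → Lightning Talk and Panel Slot overlap.
Sponsor Talk starts after Lightning Talk ends, so Lightning Talk has no further overlaps.
Sponsor Talk starts after Panel Slot ends, so Panel Slot has no further overlaps.
Poster Talk starts after Sponsor Talk ends, so Sponsor Talk has no further overlaps.
Keynote Slot starts after Poster Talk ends, so Poster Talk has no further overlaps.
Poster Track starts before Keynote Slot ends → Keynote Slot and Poster Track overlap.
Overlapping pairs: Keynote Slot & Poster Track, Lightning Talk & Panel Slot — 2 in total.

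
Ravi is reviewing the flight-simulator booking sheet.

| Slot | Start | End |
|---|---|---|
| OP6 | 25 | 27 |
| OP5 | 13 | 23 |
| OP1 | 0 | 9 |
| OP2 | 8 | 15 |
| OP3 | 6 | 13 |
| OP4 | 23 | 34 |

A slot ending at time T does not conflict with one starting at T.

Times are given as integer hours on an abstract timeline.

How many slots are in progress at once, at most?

3

Walk through starts and ends in time order (an end at T is processed before a start at T):
0 start OP1 → 1
6 start OP3 → 2
8 start OP2 → 3
9 end OP1 → 2
13 end OP3 → 1
13 start OP5 → 2
15 end OP2 → 1
23 end OP5 → 0
23 start OP4 → 1
25 start OP6 → 2
27 end OP6 → 1
34 end OP4 → 0
Peak is 3, at 8 (OP1, OP2, OP3).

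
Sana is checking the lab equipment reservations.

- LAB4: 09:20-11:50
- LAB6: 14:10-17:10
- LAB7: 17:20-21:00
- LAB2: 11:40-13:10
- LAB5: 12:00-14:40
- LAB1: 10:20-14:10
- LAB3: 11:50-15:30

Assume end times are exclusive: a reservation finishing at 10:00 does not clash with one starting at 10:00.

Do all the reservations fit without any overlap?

No

Sorted by start: LAB4, LAB1, LAB2, LAB3, LAB5, LAB6, LAB7.
LAB1 starts before LAB4 ends → LAB4 and LAB1 overlap.
That's a conflict, so the schedule is not conflict-free.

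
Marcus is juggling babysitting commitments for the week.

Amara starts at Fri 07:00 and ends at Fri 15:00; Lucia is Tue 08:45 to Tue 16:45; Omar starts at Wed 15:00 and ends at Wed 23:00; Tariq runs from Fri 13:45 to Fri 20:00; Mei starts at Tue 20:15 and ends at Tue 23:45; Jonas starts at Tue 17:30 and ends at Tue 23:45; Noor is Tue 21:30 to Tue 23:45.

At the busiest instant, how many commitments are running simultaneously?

Sweep the timeline, counting +1 at each start and −1 at each end (ends before starts at a tie):
Tue 08:45 start Lucia → 1
Tue 16:45 end Lucia → 0
Tue 17:30 start Jonas → 1
Tue 20:15 start Mei → 2
Tue 21:30 start Noor → 3
Tue 23:45 end Jonas → 2
Tue 23:45 end Mei → 1
Tue 23:45 end Noor → 0
Wed 15:00 start Omar → 1
Wed 23:00 end Omar → 0
Fri 07:00 start Amara → 1
Fri 13:45 start Tariq → 2
Fri 15:00 end Amara → 1
Fri 20:00 end Tariq → 0
Peak is 3, at Tue 21:30 (Jonas, Mei, Noor).

3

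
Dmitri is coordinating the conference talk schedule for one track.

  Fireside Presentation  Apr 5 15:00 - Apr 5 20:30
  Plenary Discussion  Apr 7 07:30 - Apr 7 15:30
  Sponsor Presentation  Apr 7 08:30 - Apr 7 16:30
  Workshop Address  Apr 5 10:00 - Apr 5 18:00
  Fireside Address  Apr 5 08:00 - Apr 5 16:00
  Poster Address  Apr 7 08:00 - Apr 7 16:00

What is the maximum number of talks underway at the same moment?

Sweep the timeline, counting +1 at each start and −1 at each end (ends before starts at a tie):
Apr 5 08:00 start Fireside Address → 1
Apr 5 10:00 start Workshop Address → 2
Apr 5 15:00 start Fireside Presentation → 3
Apr 5 16:00 end Fireside Address → 2
Apr 5 18:00 end Workshop Address → 1
Apr 5 20:30 end Fireside Presentation → 0
Apr 7 07:30 start Plenary Discussion → 1
Apr 7 08:00 start Poster Address → 2
Apr 7 08:30 start Sponsor Presentation → 3
Apr 7 15:30 end Plenary Discussion → 2
Apr 7 16:00 end Poster Address → 1
Apr 7 16:30 end Sponsor Presentation → 0
Peak is 3, at Apr 5 15:00 (Fireside Address, Fireside Presentation, Workshop Address).

3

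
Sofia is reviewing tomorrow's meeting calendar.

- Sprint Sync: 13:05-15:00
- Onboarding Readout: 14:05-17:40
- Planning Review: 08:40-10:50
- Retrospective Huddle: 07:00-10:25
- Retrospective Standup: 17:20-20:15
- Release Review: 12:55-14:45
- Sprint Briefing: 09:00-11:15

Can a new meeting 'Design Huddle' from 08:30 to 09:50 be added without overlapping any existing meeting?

Retrospective Huddle: starts 07:00 before Design Huddle ends 09:50, and ends 10:25 after Design Huddle starts 08:30 → overlap.
Planning Review: starts 08:40 before Design Huddle ends 09:50, and ends 10:50 after Design Huddle starts 08:30 → overlap.
Sprint Briefing: starts 09:00 before Design Huddle ends 09:50, and ends 11:15 after Design Huddle starts 08:30 → overlap.
Release Review: starts 12:55 at or after Design Huddle ends 09:50 → clear.
Sprint Sync: starts 13:05 at or after Design Huddle ends 09:50 → clear.
Onboarding Readout: starts 14:05 at or after Design Huddle ends 09:50 → clear.
Retrospective Standup: starts 17:20 at or after Design Huddle ends 09:50 → clear.
Design Huddle overlaps Retrospective Huddle, Planning Review, Sprint Briefing.

No — it overlaps Planning Review, Retrospective Huddle, Sprint Briefing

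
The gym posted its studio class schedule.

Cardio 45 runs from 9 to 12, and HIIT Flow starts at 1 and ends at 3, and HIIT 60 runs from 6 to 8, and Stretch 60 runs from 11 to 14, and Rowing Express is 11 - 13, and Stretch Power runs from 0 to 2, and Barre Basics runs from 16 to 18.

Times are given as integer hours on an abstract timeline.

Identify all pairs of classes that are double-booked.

Cardio 45 & Rowing Express, Cardio 45 & Stretch 60, HIIT Flow & Stretch Power, Rowing Express & Stretch 60

Sorted by start: Stretch Power, HIIT Flow, HIIT 60, Cardio 45, Rowing Express, Stretch 60, Barre Basics.
HIIT Flow starts before Stretch Power ends → Stretch Power and HIIT Flow overlap.
HIIT 60 starts after Stretch Power ends, so nothing later overlaps Stretch Power either.
HIIT 60 starts after HIIT Flow ends, so nothing later overlaps HIIT Flow either.
Cardio 45 starts after HIIT 60 ends, so nothing later overlaps HIIT 60 either.
Rowing Express starts before Cardio 45 ends → Cardio 45 and Rowing Express overlap.
Stretch 60 starts before Cardio 45 ends → Cardio 45 and Stretch 60 overlap.
Barre Basics starts after Cardio 45 ends.
Stretch 60 starts before Rowing Express ends → Rowing Express and Stretch 60 overlap.
Barre Basics starts after Rowing Express ends.
Barre Basics starts after Stretch 60 ends.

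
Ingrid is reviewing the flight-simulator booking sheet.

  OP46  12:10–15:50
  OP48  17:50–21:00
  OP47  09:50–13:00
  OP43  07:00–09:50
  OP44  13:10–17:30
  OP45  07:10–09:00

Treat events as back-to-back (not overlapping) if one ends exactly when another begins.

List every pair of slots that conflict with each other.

OP43 & OP45, OP44 & OP46, OP46 & OP47

Sorted by start: OP43, OP45, OP47, OP46, OP44, OP48.
OP45 starts before OP43 ends → OP43 and OP45 overlap.
OP47 starts exactly when OP43 ends (back-to-back, no overlap), so OP43 has no further overlaps.
OP47 starts after OP45 ends, so OP45 has no further overlaps.
OP46 starts before OP47 ends → OP47 and OP46 overlap.
OP44 starts after OP47 ends, so OP47 has no further overlaps.
OP44 starts before OP46 ends → OP46 and OP44 overlap.
OP48 starts after OP46 ends.
OP48 starts after OP44 ends.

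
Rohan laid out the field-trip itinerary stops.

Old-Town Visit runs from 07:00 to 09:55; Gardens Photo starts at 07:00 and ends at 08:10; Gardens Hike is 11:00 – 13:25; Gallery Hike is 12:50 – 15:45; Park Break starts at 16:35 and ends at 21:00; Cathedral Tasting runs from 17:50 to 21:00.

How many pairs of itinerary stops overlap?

Check each pair: they overlap iff neither finishes before the other starts.
Sorted by start: Old-Town Visit, Gardens Photo, Gardens Hike, Gallery Hike, Park Break, Cathedral Tasting.
Gardens Photo starts before Old-Town Visit ends → Old-Town Visit and Gardens Photo overlap.
Gardens Hike starts after Old-Town Visit ends, so Old-Town Visit has no further overlaps.
Gardens Hike starts after Gardens Photo ends, so Gardens Photo has no further overlaps.
Gallery Hike starts before Gardens Hike ends → Gardens Hike and Gallery Hike overlap.
Park Break starts after Gardens Hike ends, so Gardens Hike has no further overlaps.
Park Break starts after Gallery Hike ends, so Gallery Hike has no further overlaps.
Cathedral Tasting starts before Park Break ends → Park Break and Cathedral Tasting overlap.
Overlapping pairs: Cathedral Tasting & Park Break, Gallery Hike & Gardens Hike, Gardens Photo & Old-Town Visit — 3 in total.

3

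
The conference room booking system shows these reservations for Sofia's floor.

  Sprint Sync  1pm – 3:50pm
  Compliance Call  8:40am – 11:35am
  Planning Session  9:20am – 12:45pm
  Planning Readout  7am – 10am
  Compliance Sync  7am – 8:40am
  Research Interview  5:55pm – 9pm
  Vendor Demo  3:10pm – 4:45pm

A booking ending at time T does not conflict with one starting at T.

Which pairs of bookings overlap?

Check each pair: they overlap iff neither finishes before the other starts.
Sorted by start: Compliance Sync, Planning Readout, Compliance Call, Planning Session, Sprint Sync, Vendor Demo, Research Interview.
Planning Readout starts before Compliance Sync ends → Compliance Sync and Planning Readout overlap.
Compliance Call starts exactly when Compliance Sync ends (back-to-back, no overlap), so nothing later overlaps Compliance Sync either.
Compliance Call starts before Planning Readout ends → Planning Readout and Compliance Call overlap.
Planning Session starts before Planning Readout ends → Planning Readout and Planning Session overlap.
Sprint Sync starts after Planning Readout ends, so nothing later overlaps Planning Readout either.
Planning Session starts before Compliance Call ends → Compliance Call and Planning Session overlap.
Sprint Sync starts after Compliance Call ends, so nothing later overlaps Compliance Call either.
Sprint Sync starts after Planning Session ends, so nothing later overlaps Planning Session either.
Vendor Demo starts before Sprint Sync ends → Sprint Sync and Vendor Demo overlap.
Research Interview starts after Sprint Sync ends.
Research Interview starts after Vendor Demo ends.

Compliance Call & Planning Readout, Compliance Call & Planning Session, Compliance Sync & Planning Readout, Planning Readout & Planning Session, Sprint Sync & Vendor Demo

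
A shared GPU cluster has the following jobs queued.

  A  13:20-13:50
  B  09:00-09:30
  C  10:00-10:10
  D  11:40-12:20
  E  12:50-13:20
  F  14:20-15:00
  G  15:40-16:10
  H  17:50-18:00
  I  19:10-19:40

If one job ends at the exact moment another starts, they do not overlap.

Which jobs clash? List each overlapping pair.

Check each pair: they overlap iff neither finishes before the other starts.
Sorted by start: B, C, D, E, A, F, G, H, I.
C starts after B ends, so nothing later overlaps B either.
D starts after C ends, so nothing later overlaps C either.
E starts after D ends, so nothing later overlaps D either.
A starts exactly when E ends (back-to-back, no overlap), so nothing later overlaps E either.
F starts after A ends, so nothing later overlaps A either.
G starts after F ends, so nothing later overlaps F either.
H starts after G ends, so nothing later overlaps G either.
I starts after H ends.

no conflicts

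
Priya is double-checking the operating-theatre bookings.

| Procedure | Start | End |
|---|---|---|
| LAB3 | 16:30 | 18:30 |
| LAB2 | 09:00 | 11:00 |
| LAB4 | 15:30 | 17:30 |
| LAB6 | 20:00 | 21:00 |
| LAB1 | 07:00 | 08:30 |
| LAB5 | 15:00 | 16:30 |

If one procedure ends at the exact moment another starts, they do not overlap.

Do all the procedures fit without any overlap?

No

Sorted by start: LAB1, LAB2, LAB5, LAB4, LAB3, LAB6.
LAB2 starts after LAB1 ends, so nothing later overlaps LAB1 either.
LAB5 starts after LAB2 ends, so nothing later overlaps LAB2 either.
LAB4 starts before LAB5 ends → LAB5 and LAB4 overlap.
That's a conflict, so the schedule is not conflict-free.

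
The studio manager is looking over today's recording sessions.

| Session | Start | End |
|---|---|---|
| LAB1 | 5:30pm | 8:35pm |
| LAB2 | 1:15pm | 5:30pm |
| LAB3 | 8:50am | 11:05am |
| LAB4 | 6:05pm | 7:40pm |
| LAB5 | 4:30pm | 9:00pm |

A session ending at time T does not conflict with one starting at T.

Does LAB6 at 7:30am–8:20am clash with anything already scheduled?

LAB3: starts 8:50am at or after LAB6 ends 8:20am → clear.
LAB2: starts 1:15pm at or after LAB6 ends 8:20am → clear.
LAB5: starts 4:30pm at or after LAB6 ends 8:20am → clear.
LAB1: starts 5:30pm at or after LAB6 ends 8:20am → clear.
LAB4: starts 6:05pm at or after LAB6 ends 8:20am → clear.

No — it doesn't clash with anything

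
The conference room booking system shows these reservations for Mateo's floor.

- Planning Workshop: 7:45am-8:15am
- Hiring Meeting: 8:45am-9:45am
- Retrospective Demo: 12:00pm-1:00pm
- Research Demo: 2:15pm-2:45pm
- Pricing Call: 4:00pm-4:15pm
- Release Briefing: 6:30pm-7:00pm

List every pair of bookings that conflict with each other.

Two intervals overlap when each starts before the other ends.
Sorted by start: Planning Workshop, Hiring Meeting, Retrospective Demo, Research Demo, Pricing Call, Release Briefing.
Hiring Meeting starts after Planning Workshop ends, so nothing later overlaps Planning Workshop either.
Retrospective Demo starts after Hiring Meeting ends, so nothing later overlaps Hiring Meeting either.
Research Demo starts after Retrospective Demo ends, so nothing later overlaps Retrospective Demo either.
Pricing Call starts after Research Demo ends, so nothing later overlaps Research Demo either.
Release Briefing starts after Pricing Call ends.

no overlapping pairs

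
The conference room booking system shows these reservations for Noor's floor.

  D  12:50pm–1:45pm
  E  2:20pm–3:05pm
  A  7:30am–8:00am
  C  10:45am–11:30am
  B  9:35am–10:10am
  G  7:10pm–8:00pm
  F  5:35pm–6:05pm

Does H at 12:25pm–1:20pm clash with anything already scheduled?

A: ends 8:00am at or before H starts 12:25pm → clear.
B: ends 10:10am at or before H starts 12:25pm → clear.
C: ends 11:30am at or before H starts 12:25pm → clear.
D: starts 12:50pm before H ends 1:20pm, and ends 1:45pm after H starts 12:25pm → overlap.
E: starts 2:20pm at or after H ends 1:20pm → clear.
F: starts 5:35pm at or after H ends 1:20pm → clear.
G: starts 7:10pm at or after H ends 1:20pm → clear.
H overlaps D.

Yes — it overlaps D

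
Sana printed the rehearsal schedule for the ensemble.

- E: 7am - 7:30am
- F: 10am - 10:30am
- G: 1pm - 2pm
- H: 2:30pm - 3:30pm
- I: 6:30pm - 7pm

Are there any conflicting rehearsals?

No

Sorted by start: E, F, G, H, I.
F starts after E ends — done with E.
G starts after F ends — done with F.
H starts after G ends — done with G.
I starts after H ends.
Every pair is clear; the schedule has no overlaps.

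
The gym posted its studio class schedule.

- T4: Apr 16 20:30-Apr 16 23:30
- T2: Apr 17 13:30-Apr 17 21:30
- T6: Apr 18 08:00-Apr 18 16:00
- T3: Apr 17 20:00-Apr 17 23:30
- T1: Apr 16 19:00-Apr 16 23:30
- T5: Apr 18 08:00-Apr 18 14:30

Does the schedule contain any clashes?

Yes

Sorted by start: T1, T4, T2, T3, T5, T6.
T4 starts before T1 ends → T1 and T4 overlap.
That's a conflict, so the schedule is not conflict-free.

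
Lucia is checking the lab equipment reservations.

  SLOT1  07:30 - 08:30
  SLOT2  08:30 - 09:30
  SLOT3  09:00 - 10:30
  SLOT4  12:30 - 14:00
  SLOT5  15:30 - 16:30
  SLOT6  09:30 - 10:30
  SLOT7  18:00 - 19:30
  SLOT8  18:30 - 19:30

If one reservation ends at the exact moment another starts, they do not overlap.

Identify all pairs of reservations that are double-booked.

SLOT2 & SLOT3, SLOT3 & SLOT6, SLOT7 & SLOT8

Sorted by start: SLOT1, SLOT2, SLOT3, SLOT6, SLOT4, SLOT5, SLOT7, SLOT8.
SLOT2 starts exactly when SLOT1 ends (back-to-back, no overlap), so nothing later overlaps SLOT1 either.
SLOT3 starts before SLOT2 ends → SLOT2 and SLOT3 overlap.
SLOT6 starts exactly when SLOT2 ends (back-to-back, no overlap), so nothing later overlaps SLOT2 either.
SLOT6 starts before SLOT3 ends → SLOT3 and SLOT6 overlap.
SLOT4 starts after SLOT3 ends, so nothing later overlaps SLOT3 either.
SLOT4 starts after SLOT6 ends, so nothing later overlaps SLOT6 either.
SLOT5 starts after SLOT4 ends, so nothing later overlaps SLOT4 either.
SLOT7 starts after SLOT5 ends, so nothing later overlaps SLOT5 either.
SLOT8 starts before SLOT7 ends → SLOT7 and SLOT8 overlap.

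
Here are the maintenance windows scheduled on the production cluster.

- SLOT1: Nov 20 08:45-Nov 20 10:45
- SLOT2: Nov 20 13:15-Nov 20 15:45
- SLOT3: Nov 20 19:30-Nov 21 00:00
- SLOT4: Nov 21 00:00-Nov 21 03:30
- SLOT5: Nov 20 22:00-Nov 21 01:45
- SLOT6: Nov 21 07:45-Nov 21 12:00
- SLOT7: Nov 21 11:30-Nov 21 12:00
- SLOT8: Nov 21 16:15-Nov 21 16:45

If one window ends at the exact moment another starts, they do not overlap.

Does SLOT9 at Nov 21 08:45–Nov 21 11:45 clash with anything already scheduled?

Yes — it overlaps SLOT6, SLOT7

SLOT1: ends Nov 20 10:45 at or before SLOT9 starts Nov 21 08:45 → clear.
SLOT2: ends Nov 20 15:45 at or before SLOT9 starts Nov 21 08:45 → clear.
SLOT3: ends Nov 21 00:00 at or before SLOT9 starts Nov 21 08:45 → clear.
SLOT5: ends Nov 21 01:45 at or before SLOT9 starts Nov 21 08:45 → clear.
SLOT4: ends Nov 21 03:30 at or before SLOT9 starts Nov 21 08:45 → clear.
SLOT6: starts Nov 21 07:45 before SLOT9 ends Nov 21 11:45, and ends Nov 21 12:00 after SLOT9 starts Nov 21 08:45 → overlap.
SLOT7: starts Nov 21 11:30 before SLOT9 ends Nov 21 11:45, and ends Nov 21 12:00 after SLOT9 starts Nov 21 08:45 → overlap.
SLOT8: starts Nov 21 16:15 at or after SLOT9 ends Nov 21 11:45 → clear.
SLOT9 overlaps SLOT6, SLOT7.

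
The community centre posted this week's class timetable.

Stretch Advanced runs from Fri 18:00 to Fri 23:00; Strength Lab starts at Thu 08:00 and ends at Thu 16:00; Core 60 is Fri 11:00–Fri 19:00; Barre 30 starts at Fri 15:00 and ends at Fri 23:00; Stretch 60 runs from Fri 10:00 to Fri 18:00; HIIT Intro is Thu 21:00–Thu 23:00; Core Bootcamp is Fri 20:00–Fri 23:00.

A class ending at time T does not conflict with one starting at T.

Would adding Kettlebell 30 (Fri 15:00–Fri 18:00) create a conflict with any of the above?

Strength Lab: ends Thu 16:00 at or before Kettlebell 30 starts Fri 15:00 → clear.
HIIT Intro: ends Thu 23:00 at or before Kettlebell 30 starts Fri 15:00 → clear.
Stretch 60: starts Fri 10:00 before Kettlebell 30 ends Fri 18:00, and ends Fri 18:00 after Kettlebell 30 starts Fri 15:00 → overlap.
Core 60: starts Fri 11:00 before Kettlebell 30 ends Fri 18:00, and ends Fri 19:00 after Kettlebell 30 starts Fri 15:00 → overlap.
Barre 30: starts Fri 15:00 before Kettlebell 30 ends Fri 18:00, and ends Fri 23:00 after Kettlebell 30 starts Fri 15:00 → overlap.
Stretch Advanced: starts Fri 18:00 at or after Kettlebell 30 ends Fri 18:00 → clear.
Core Bootcamp: starts Fri 20:00 at or after Kettlebell 30 ends Fri 18:00 → clear.
Kettlebell 30 overlaps Barre 30, Core 60, Stretch 60.

Yes — it overlaps Barre 30, Core 60, Stretch 60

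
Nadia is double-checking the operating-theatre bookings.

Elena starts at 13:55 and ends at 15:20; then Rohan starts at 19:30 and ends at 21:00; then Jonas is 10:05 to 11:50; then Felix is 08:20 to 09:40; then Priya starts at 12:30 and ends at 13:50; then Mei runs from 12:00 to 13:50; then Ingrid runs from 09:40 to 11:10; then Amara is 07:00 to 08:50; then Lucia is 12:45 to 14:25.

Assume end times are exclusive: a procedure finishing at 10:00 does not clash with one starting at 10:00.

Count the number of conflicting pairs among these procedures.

Sorted by start: Amara, Felix, Ingrid, Jonas, Mei, Priya, Lucia, Elena, Rohan.
Felix starts before Amara ends → Amara and Felix overlap.
Ingrid starts after Amara ends, so Amara has no further overlaps.
Ingrid starts exactly when Felix ends (back-to-back, no overlap), so Felix has no further overlaps.
Jonas starts before Ingrid ends → Ingrid and Jonas overlap.
Mei starts after Ingrid ends, so Ingrid has no further overlaps.
Mei starts after Jonas ends, so Jonas has no further overlaps.
Priya starts before Mei ends → Mei and Priya overlap.
Lucia starts before Mei ends → Mei and Lucia overlap.
Elena starts after Mei ends, so Mei has no further overlaps.
Lucia starts before Priya ends → Priya and Lucia overlap.
Elena starts after Priya ends, so Priya has no further overlaps.
Elena starts before Lucia ends → Lucia and Elena overlap.
Rohan starts after Lucia ends.
Rohan starts after Elena ends.
Overlapping pairs: Amara & Felix, Elena & Lucia, Ingrid & Jonas, Lucia & Mei, Lucia & Priya, Mei & Priya — 6 in total.

6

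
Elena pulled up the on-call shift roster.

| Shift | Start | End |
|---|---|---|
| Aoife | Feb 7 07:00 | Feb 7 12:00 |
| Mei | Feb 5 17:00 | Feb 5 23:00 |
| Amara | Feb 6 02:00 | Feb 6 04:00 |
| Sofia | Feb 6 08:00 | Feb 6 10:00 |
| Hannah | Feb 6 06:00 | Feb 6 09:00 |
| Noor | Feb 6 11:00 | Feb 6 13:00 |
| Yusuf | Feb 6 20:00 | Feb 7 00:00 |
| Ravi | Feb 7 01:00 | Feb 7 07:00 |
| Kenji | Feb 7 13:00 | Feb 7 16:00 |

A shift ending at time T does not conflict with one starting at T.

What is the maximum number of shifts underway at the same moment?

2

Sweep the timeline, counting +1 at each start and −1 at each end (ends before starts at a tie):
Feb 5 17:00 start Mei → 1
Feb 5 23:00 end Mei → 0
Feb 6 02:00 start Amara → 1
Feb 6 04:00 end Amara → 0
Feb 6 06:00 start Hannah → 1
Feb 6 08:00 start Sofia → 2
Feb 6 09:00 end Hannah → 1
Feb 6 10:00 end Sofia → 0
Feb 6 11:00 start Noor → 1
Feb 6 13:00 end Noor → 0
Feb 6 20:00 start Yusuf → 1
Feb 7 00:00 end Yusuf → 0
Feb 7 01:00 start Ravi → 1
Feb 7 07:00 end Ravi → 0
Feb 7 07:00 start Aoife → 1
Feb 7 12:00 end Aoife → 0
Feb 7 13:00 start Kenji → 1
Feb 7 16:00 end Kenji → 0
Peak is 2, at Feb 6 08:00 (Hannah, Sofia).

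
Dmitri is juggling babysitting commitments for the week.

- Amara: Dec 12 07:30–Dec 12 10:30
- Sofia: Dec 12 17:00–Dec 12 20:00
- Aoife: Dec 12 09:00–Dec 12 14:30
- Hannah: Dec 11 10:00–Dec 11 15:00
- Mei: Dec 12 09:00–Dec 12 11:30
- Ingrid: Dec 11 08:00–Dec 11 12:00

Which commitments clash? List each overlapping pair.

Amara & Aoife, Amara & Mei, Aoife & Mei, Hannah & Ingrid

Sorted by start: Ingrid, Hannah, Amara, Mei, Aoife, Sofia.
Hannah starts before Ingrid ends → Ingrid and Hannah overlap.
Amara starts after Ingrid ends, so Ingrid has no further overlaps.
Amara starts after Hannah ends, so Hannah has no further overlaps.
Mei starts before Amara ends → Amara and Mei overlap.
Aoife starts before Amara ends → Amara and Aoife overlap.
Sofia starts after Amara ends.
Aoife starts before Mei ends → Mei and Aoife overlap.
Sofia starts after Mei ends.
Sofia starts after Aoife ends.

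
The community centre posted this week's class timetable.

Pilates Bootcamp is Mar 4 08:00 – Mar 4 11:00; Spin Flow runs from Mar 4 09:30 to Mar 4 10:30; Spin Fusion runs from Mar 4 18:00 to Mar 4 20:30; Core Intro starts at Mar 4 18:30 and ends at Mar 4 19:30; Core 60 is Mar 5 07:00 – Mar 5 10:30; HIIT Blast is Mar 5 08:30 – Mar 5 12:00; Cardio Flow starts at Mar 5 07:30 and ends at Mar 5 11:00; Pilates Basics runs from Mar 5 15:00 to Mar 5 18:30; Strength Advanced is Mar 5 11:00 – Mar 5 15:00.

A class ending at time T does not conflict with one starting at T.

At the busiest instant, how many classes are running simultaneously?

3

Sort all start/end points and keep a running count:
Mar 4 08:00 start Pilates Bootcamp → 1
Mar 4 09:30 start Spin Flow → 2
Mar 4 10:30 end Spin Flow → 1
Mar 4 11:00 end Pilates Bootcamp → 0
Mar 4 18:00 start Spin Fusion → 1
Mar 4 18:30 start Core Intro → 2
Mar 4 19:30 end Core Intro → 1
Mar 4 20:30 end Spin Fusion → 0
Mar 5 07:00 start Core 60 → 1
Mar 5 07:30 start Cardio Flow → 2
Mar 5 08:30 start HIIT Blast → 3
Mar 5 10:30 end Core 60 → 2
Mar 5 11:00 end Cardio Flow → 1
Mar 5 11:00 start Strength Advanced → 2
Mar 5 12:00 end HIIT Blast → 1
Mar 5 15:00 end Strength Advanced → 0
Mar 5 15:00 start Pilates Basics → 1
Mar 5 18:30 end Pilates Basics → 0
Peak is 3, at Mar 5 08:30 (Cardio Flow, Core 60, HIIT Blast).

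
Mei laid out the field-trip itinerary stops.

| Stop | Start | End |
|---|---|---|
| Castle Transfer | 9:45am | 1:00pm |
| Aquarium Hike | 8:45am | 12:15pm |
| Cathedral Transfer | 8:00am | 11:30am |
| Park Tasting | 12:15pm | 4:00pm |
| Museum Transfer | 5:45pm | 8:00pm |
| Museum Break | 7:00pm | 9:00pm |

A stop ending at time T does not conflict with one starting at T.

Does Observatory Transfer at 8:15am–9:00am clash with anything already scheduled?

Yes — it overlaps Aquarium Hike, Cathedral Transfer

Cathedral Transfer: starts 8:00am before Observatory Transfer ends 9:00am, and ends 11:30am after Observatory Transfer starts 8:15am → overlap.
Aquarium Hike: starts 8:45am before Observatory Transfer ends 9:00am, and ends 12:15pm after Observatory Transfer starts 8:15am → overlap.
Castle Transfer: starts 9:45am at or after Observatory Transfer ends 9:00am → clear.
Park Tasting: starts 12:15pm at or after Observatory Transfer ends 9:00am → clear.
Museum Transfer: starts 5:45pm at or after Observatory Transfer ends 9:00am → clear.
Museum Break: starts 7:00pm at or after Observatory Transfer ends 9:00am → clear.
Observatory Transfer overlaps Aquarium Hike, Cathedral Transfer.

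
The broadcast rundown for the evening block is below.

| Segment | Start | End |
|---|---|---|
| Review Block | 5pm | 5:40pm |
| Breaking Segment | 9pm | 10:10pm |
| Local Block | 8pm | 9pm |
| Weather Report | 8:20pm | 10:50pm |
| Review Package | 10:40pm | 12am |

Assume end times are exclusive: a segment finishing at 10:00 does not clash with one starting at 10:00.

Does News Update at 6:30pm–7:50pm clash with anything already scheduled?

Review Block: ends 5:40pm at or before News Update starts 6:30pm → clear.
Local Block: starts 8pm at or after News Update ends 7:50pm → clear.
Weather Report: starts 8:20pm at or after News Update ends 7:50pm → clear.
Breaking Segment: starts 9pm at or after News Update ends 7:50pm → clear.
Review Package: starts 10:40pm at or after News Update ends 7:50pm → clear.

No — it doesn't clash with anything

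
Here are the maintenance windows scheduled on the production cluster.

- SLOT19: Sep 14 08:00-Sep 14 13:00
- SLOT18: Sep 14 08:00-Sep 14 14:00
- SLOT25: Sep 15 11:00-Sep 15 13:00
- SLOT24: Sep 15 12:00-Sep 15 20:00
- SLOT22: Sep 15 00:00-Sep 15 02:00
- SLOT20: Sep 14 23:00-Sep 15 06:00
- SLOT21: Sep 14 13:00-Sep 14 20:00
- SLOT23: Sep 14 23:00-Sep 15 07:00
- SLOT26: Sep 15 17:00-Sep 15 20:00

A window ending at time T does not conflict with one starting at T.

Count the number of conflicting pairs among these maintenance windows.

7

Check each pair: they overlap iff neither finishes before the other starts.
Sorted by start: SLOT18, SLOT19, SLOT21, SLOT20, SLOT23, SLOT22, SLOT25, SLOT24, SLOT26.
SLOT19 starts before SLOT18 ends → SLOT18 and SLOT19 overlap.
SLOT21 starts before SLOT18 ends → SLOT18 and SLOT21 overlap.
SLOT20 starts after SLOT18 ends — done with SLOT18.
SLOT21 starts exactly when SLOT19 ends (back-to-back, no overlap) — done with SLOT19.
SLOT20 starts after SLOT21 ends — done with SLOT21.
SLOT23 starts before SLOT20 ends → SLOT20 and SLOT23 overlap.
SLOT22 starts before SLOT20 ends → SLOT20 and SLOT22 overlap.
SLOT25 starts after SLOT20 ends — done with SLOT20.
SLOT22 starts before SLOT23 ends → SLOT23 and SLOT22 overlap.
SLOT25 starts after SLOT23 ends — done with SLOT23.
SLOT25 starts after SLOT22 ends — done with SLOT22.
SLOT24 starts before SLOT25 ends → SLOT25 and SLOT24 overlap.
SLOT26 starts after SLOT25 ends.
SLOT26 starts before SLOT24 ends → SLOT24 and SLOT26 overlap.
Overlapping pairs: SLOT18 & SLOT19, SLOT18 & SLOT21, SLOT20 & SLOT22, SLOT20 & SLOT23, SLOT22 & SLOT23, SLOT24 & SLOT25, SLOT24 & SLOT26 — 7 in total.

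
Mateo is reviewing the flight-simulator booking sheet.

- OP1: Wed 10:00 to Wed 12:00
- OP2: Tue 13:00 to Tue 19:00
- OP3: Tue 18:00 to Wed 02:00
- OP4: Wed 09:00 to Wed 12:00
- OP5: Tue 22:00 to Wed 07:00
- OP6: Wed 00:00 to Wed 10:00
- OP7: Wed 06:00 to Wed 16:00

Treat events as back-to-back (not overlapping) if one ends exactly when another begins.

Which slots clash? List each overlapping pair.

Sorted by start: OP2, OP3, OP5, OP6, OP7, OP4, OP1.
OP3 starts before OP2 ends → OP2 and OP3 overlap.
OP5 starts after OP2 ends; OP2 is clear from here.
OP5 starts before OP3 ends → OP3 and OP5 overlap.
OP6 starts before OP3 ends → OP3 and OP6 overlap.
OP7 starts after OP3 ends; OP3 is clear from here.
OP6 starts before OP5 ends → OP5 and OP6 overlap.
OP7 starts before OP5 ends → OP5 and OP7 overlap.
OP4 starts after OP5 ends; OP5 is clear from here.
OP7 starts before OP6 ends → OP6 and OP7 overlap.
OP4 starts before OP6 ends → OP6 and OP4 overlap.
OP1 starts exactly when OP6 ends (back-to-back, no overlap).
OP4 starts before OP7 ends → OP7 and OP4 overlap.
OP1 starts before OP7 ends → OP7 and OP1 overlap.
OP1 starts before OP4 ends → OP4 and OP1 overlap.

OP1 & OP4, OP1 & OP7, OP2 & OP3, OP3 & OP5, OP3 & OP6, OP4 & OP6, OP4 & OP7, OP5 & OP6, OP5 & OP7, OP6 & OP7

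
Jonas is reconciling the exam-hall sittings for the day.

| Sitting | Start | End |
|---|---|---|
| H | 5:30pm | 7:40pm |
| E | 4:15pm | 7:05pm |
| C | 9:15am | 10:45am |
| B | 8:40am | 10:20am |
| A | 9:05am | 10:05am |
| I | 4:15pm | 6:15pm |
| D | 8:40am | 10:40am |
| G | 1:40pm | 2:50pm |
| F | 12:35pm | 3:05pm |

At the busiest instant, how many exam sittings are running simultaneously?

Walk through starts and ends in time order (an end at T is processed before a start at T):
8:40am start B → 1
8:40am start D → 2
9:05am start A → 3
9:15am start C → 4
10:05am end A → 3
10:20am end B → 2
10:40am end D → 1
10:45am end C → 0
12:35pm start F → 1
1:40pm start G → 2
2:50pm end G → 1
3:05pm end F → 0
4:15pm start E → 1
4:15pm start I → 2
5:30pm start H → 3
6:15pm end I → 2
7:05pm end E → 1
7:40pm end H → 0
Peak is 4, at 9:15am (A, B, C, D).

4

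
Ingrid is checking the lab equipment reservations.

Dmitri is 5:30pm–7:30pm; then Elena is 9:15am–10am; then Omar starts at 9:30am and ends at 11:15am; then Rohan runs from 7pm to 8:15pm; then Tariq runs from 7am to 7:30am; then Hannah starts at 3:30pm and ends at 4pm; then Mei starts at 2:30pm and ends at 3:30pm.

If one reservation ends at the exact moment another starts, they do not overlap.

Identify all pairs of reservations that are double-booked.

Dmitri & Rohan, Elena & Omar

Sorted by start: Tariq, Elena, Omar, Mei, Hannah, Dmitri, Rohan.
Elena starts after Tariq ends, so Tariq has no further overlaps.
Omar starts before Elena ends → Elena and Omar overlap.
Mei starts after Elena ends, so Elena has no further overlaps.
Mei starts after Omar ends, so Omar has no further overlaps.
Hannah starts exactly when Mei ends (back-to-back, no overlap), so Mei has no further overlaps.
Dmitri starts after Hannah ends, so Hannah has no further overlaps.
Rohan starts before Dmitri ends → Dmitri and Rohan overlap.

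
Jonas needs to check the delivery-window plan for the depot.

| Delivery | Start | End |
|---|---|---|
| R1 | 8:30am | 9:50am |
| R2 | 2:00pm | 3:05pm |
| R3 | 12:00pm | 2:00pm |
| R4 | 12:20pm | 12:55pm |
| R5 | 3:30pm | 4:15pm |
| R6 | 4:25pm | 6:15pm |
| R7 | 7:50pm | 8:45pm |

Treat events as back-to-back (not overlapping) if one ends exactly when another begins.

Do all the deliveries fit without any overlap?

No

Check each pair: they overlap iff neither finishes before the other starts.
Sorted by start: R1, R3, R4, R2, R5, R6, R7.
R3 starts after R1 ends; R1 is clear from here.
R4 starts before R3 ends → R3 and R4 overlap.
That's a conflict, so the schedule is not conflict-free.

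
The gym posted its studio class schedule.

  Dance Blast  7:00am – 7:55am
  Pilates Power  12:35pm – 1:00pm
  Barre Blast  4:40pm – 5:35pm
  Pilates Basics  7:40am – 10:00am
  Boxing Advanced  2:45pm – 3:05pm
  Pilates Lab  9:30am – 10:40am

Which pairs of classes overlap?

Two intervals overlap when each starts before the other ends.
Sorted by start: Dance Blast, Pilates Basics, Pilates Lab, Pilates Power, Boxing Advanced, Barre Blast.
Pilates Basics starts before Dance Blast ends → Dance Blast and Pilates Basics overlap.
Pilates Lab starts after Dance Blast ends — done with Dance Blast.
Pilates Lab starts before Pilates Basics ends → Pilates Basics and Pilates Lab overlap.
Pilates Power starts after Pilates Basics ends — done with Pilates Basics.
Pilates Power starts after Pilates Lab ends — done with Pilates Lab.
Boxing Advanced starts after Pilates Power ends — done with Pilates Power.
Barre Blast starts after Boxing Advanced ends.

Dance Blast & Pilates Basics, Pilates Basics & Pilates Lab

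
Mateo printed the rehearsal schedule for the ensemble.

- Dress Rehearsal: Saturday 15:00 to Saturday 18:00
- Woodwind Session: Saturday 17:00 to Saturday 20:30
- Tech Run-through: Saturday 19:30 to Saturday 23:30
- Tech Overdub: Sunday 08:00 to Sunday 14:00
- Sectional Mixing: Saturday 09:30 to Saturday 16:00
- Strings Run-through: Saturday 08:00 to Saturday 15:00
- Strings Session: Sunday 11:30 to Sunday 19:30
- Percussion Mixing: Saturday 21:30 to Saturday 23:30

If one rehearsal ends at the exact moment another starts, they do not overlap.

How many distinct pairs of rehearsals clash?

Sorted by start: Strings Run-through, Sectional Mixing, Dress Rehearsal, Woodwind Session, Tech Run-through, Percussion Mixing, Tech Overdub, Strings Session.
Sectional Mixing starts before Strings Run-through ends → Strings Run-through and Sectional Mixing overlap.
Dress Rehearsal starts exactly when Strings Run-through ends (back-to-back, no overlap), so nothing later overlaps Strings Run-through either.
Dress Rehearsal starts before Sectional Mixing ends → Sectional Mixing and Dress Rehearsal overlap.
Woodwind Session starts after Sectional Mixing ends, so nothing later overlaps Sectional Mixing either.
Woodwind Session starts before Dress Rehearsal ends → Dress Rehearsal and Woodwind Session overlap.
Tech Run-through starts after Dress Rehearsal ends, so nothing later overlaps Dress Rehearsal either.
Tech Run-through starts before Woodwind Session ends → Woodwind Session and Tech Run-through overlap.
Percussion Mixing starts after Woodwind Session ends, so nothing later overlaps Woodwind Session either.
Percussion Mixing starts before Tech Run-through ends → Tech Run-through and Percussion Mixing overlap.
Tech Overdub starts after Tech Run-through ends, so nothing later overlaps Tech Run-through either.
Tech Overdub starts after Percussion Mixing ends, so nothing later overlaps Percussion Mixing either.
Strings Session starts before Tech Overdub ends → Tech Overdub and Strings Session overlap.
Overlapping pairs: Dress Rehearsal & Sectional Mixing, Dress Rehearsal & Woodwind Session, Percussion Mixing & Tech Run-through, Sectional Mixing & Strings Run-through, Strings Session & Tech Overdub, Tech Run-through & Woodwind Session — 6 in total.

6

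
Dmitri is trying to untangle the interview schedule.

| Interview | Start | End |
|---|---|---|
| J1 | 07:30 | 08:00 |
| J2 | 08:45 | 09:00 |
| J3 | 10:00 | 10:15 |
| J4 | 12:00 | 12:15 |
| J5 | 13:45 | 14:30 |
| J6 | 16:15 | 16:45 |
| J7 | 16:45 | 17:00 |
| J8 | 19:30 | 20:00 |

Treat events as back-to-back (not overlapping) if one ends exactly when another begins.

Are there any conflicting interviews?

Sorted by start: J1, J2, J3, J4, J5, J6, J7, J8.
J2 starts after J1 ends, so nothing later overlaps J1 either.
J3 starts after J2 ends, so nothing later overlaps J2 either.
J4 starts after J3 ends, so nothing later overlaps J3 either.
J5 starts after J4 ends, so nothing later overlaps J4 either.
J6 starts after J5 ends, so nothing later overlaps J5 either.
J7 starts exactly when J6 ends (back-to-back, no overlap), so nothing later overlaps J6 either.
J8 starts after J7 ends.
Every pair is clear; the schedule has no overlaps.

No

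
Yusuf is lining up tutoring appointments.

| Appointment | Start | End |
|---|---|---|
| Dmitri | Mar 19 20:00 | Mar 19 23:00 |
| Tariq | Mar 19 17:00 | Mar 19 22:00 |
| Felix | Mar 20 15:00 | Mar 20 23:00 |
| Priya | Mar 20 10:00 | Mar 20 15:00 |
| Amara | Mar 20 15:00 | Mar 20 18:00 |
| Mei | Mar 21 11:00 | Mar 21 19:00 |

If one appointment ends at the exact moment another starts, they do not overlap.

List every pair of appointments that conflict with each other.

Sorted by start: Tariq, Dmitri, Priya, Felix, Amara, Mei.
Dmitri starts before Tariq ends → Tariq and Dmitri overlap.
Priya starts after Tariq ends; Tariq is clear from here.
Priya starts after Dmitri ends; Dmitri is clear from here.
Felix starts exactly when Priya ends (back-to-back, no overlap); Priya is clear from here.
Amara starts before Felix ends → Felix and Amara overlap.
Mei starts after Felix ends.
Mei starts after Amara ends.

Amara & Felix, Dmitri & Tariq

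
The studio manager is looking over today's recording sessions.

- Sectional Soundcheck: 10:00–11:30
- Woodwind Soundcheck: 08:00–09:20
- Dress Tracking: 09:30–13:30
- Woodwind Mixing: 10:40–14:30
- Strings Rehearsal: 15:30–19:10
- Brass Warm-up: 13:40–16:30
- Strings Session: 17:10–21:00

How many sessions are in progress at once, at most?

Walk through starts and ends in time order (an end at T is processed before a start at T):
08:00 start Woodwind Soundcheck → 1
09:20 end Woodwind Soundcheck → 0
09:30 start Dress Tracking → 1
10:00 start Sectional Soundcheck → 2
10:40 start Woodwind Mixing → 3
11:30 end Sectional Soundcheck → 2
13:30 end Dress Tracking → 1
13:40 start Brass Warm-up → 2
14:30 end Woodwind Mixing → 1
15:30 start Strings Rehearsal → 2
16:30 end Brass Warm-up → 1
17:10 start Strings Session → 2
19:10 end Strings Rehearsal → 1
21:00 end Strings Session → 0
Peak is 3, at 10:40 (Dress Tracking, Sectional Soundcheck, Woodwind Mixing).

3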